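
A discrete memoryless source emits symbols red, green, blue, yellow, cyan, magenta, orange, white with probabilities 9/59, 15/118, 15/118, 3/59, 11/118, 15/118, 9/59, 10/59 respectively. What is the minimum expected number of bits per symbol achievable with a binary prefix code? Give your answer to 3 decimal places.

2.975 bits/symbol

Repeatedly combine the two least-probable nodes; the expected code length is the sum of the merged weights.
merge 3/59 + 11/118 → 17/118
merge 15/118 + 15/118 → 15/59
merge 15/118 + 17/118 → 16/59
merge 9/59 + 9/59 → 18/59
merge 10/59 + 15/59 → 25/59
merge 16/59 + 18/59 → 34/59
merge 25/59 + 34/59 → 1
L = 17/118 + 15/59 + 16/59 + 18/59 + 25/59 + 34/59 + 1 = 351/118 ≈ 2.975 bits/symbol.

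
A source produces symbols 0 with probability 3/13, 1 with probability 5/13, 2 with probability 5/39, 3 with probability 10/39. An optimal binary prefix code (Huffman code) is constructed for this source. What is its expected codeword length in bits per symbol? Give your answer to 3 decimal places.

Repeatedly combine the two least-probable nodes; the expected code length is the sum of the merged weights.
merge 5/39 + 3/13 → 14/39
merge 10/39 + 14/39 → 8/13
merge 5/13 + 8/13 → 1
L = 14/39 + 8/13 + 1 = 77/39 ≈ 1.974 bits/symbol.

1.974 bits/symbol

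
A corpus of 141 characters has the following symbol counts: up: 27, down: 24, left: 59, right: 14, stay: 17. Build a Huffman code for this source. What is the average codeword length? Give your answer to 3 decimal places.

Probabilities are the counts divided by 141.
Repeatedly combine the two least-probable nodes; the expected code length is the sum of the merged weights.
merge 14/141 + 17/141 → 31/141
merge 8/47 + 9/47 → 17/47
merge 31/141 + 17/47 → 82/141
merge 59/141 + 82/141 → 1
L = 31/141 + 17/47 + 82/141 + 1 = 305/141 ≈ 2.163 bits/symbol.

2.163 bits/symbol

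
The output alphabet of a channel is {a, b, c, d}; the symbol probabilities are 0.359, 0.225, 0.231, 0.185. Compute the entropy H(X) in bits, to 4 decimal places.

H = −Σ pᵢ log₂ pᵢ.
−0.359·log₂(0.359) = 0.5306
−0.225·log₂(0.225) = 0.4842
−0.231·log₂(0.231) = 0.4883
−0.185·log₂(0.185) = 0.4504
Sum ≈ 1.9535 → 1.9535 bits.

1.9535 bits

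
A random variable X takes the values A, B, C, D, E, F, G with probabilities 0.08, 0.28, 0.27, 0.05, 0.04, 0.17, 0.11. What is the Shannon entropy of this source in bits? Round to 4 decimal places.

2.5025 bits

H = −Σ pᵢ log₂ pᵢ.
−0.08·log₂(0.08) = 0.2915
−0.28·log₂(0.28) = 0.5142
−0.27·log₂(0.27) = 0.5100
−0.05·log₂(0.05) = 0.2161
−0.04·log₂(0.04) = 0.1858
−0.17·log₂(0.17) = 0.4346
−0.11·log₂(0.11) = 0.3503
Sum ≈ 2.5025 → 2.5025 bits.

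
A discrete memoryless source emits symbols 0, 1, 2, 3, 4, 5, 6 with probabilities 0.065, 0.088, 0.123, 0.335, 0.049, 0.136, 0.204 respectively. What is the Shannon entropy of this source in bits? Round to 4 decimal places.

2.5378 bits

H = −Σ pᵢ log₂ pᵢ.
−0.065·log₂(0.065) = 0.2563
−0.088·log₂(0.088) = 0.3086
−0.123·log₂(0.123) = 0.3719
−0.335·log₂(0.335) = 0.5286
−0.049·log₂(0.049) = 0.2132
−0.136·log₂(0.136) = 0.3915
−0.204·log₂(0.204) = 0.4678
Sum ≈ 2.5378 → 2.5378 bits.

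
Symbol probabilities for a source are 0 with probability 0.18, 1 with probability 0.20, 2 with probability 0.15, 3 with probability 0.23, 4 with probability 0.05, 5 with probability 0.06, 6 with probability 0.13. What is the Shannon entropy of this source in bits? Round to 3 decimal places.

2.650 bits

H = −Σ pᵢ log₂ pᵢ.
−0.18·log₂(0.18) = 0.4453
−0.20·log₂(0.20) = 0.4644
−0.15·log₂(0.15) = 0.4105
−0.23·log₂(0.23) = 0.4877
−0.05·log₂(0.05) = 0.2161
−0.06·log₂(0.06) = 0.2435
−0.13·log₂(0.13) = 0.3826
Sum ≈ 2.6502 → 2.650 bits.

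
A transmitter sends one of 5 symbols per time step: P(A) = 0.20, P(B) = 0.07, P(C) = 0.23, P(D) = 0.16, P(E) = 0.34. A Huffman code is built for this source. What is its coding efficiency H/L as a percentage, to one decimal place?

Entropy H = −Σ p log₂ p ≈ 2.1728 bits.
Huffman merges: 7/100+4/25→23/100; 1/5+23/100→43/100; 23/100+17/50→57/100; 43/100+57/100→1. L = 223/100 ≈ 2.2300.
Efficiency = H/L = 2.1728/2.2300 = 97.4%.

97.4%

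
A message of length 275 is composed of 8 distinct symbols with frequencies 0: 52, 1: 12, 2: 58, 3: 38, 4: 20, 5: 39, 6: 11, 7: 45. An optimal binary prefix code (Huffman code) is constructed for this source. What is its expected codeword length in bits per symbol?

Probabilities are the counts divided by 275.
Repeatedly combine the two least-probable nodes; the expected code length is the sum of the merged weights.
merge 1/25 + 12/275 → 23/275
merge 4/55 + 23/275 → 43/275
merge 38/275 + 39/275 → 7/25
merge 43/275 + 9/55 → 8/25
merge 52/275 + 58/275 → 2/5
merge 7/25 + 8/25 → 3/5
merge 2/5 + 3/5 → 1
L = 23/275 + 43/275 + 7/25 + 8/25 + 2/5 + 3/5 + 1 = 71/25 = 2.84 bits/symbol.

2.84 bits/symbol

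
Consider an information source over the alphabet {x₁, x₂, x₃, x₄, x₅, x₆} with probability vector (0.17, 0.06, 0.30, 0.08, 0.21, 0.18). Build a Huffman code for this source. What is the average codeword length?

Repeatedly combine the two least-probable nodes; the expected code length is the sum of the merged weights.
merge 3/50 + 2/25 → 7/50
merge 7/50 + 17/100 → 31/100
merge 9/50 + 21/100 → 39/100
merge 3/10 + 31/100 → 61/100
merge 39/100 + 61/100 → 1
L = 7/50 + 31/100 + 39/100 + 61/100 + 1 = 49/20 = 2.45 bits/symbol.

2.45 bits/symbol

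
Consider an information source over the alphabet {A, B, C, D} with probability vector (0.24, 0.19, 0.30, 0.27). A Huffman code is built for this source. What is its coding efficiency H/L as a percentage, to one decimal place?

Entropy H = −Σ p log₂ p ≈ 1.9805 bits.
Huffman merges: 19/100+6/25→43/100; 27/100+3/10→57/100; 43/100+57/100→1. L = 2 ≈ 2.0000.
Efficiency = H/L = 1.9805/2.0000 = 99.0%.

99.0%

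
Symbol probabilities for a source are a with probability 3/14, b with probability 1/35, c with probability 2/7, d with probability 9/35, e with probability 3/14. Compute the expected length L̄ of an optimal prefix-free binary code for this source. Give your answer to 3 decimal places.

Repeatedly combine the two least-probable nodes; the expected code length is the sum of the merged weights.
merge 1/35 + 3/14 → 17/70
merge 3/14 + 17/70 → 16/35
merge 9/35 + 2/7 → 19/35
merge 16/35 + 19/35 → 1
L = 17/70 + 16/35 + 19/35 + 1 = 157/70 ≈ 2.243 bits/symbol.

2.243 bits/symbol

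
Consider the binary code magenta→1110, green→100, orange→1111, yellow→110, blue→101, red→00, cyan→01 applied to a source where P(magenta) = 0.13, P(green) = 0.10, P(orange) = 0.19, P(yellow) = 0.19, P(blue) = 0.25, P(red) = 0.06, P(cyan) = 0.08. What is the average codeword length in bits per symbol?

L̄ = Σ pᵢ·ℓᵢ = 0.13·4 + 0.10·3 + 0.19·4 + 0.19·3 + 0.25·3 + 0.06·2 + 0.08·2 = 3.18 bits/symbol.

3.18 bits/symbol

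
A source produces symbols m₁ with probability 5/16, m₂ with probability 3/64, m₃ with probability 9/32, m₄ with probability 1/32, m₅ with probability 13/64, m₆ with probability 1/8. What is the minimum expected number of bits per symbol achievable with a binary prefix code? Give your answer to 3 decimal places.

2.281 bits/symbol

Repeatedly combine the two least-probable nodes; the expected code length is the sum of the merged weights.
merge 1/32 + 3/64 → 5/64
merge 5/64 + 1/8 → 13/64
merge 13/64 + 13/64 → 13/32
merge 9/32 + 5/16 → 19/32
merge 13/32 + 19/32 → 1
L = 5/64 + 13/64 + 13/32 + 19/32 + 1 = 73/32 ≈ 2.281 bits/symbol.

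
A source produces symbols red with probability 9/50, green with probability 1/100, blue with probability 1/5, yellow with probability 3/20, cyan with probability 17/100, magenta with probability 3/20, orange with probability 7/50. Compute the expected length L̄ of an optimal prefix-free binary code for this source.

Repeatedly combine the two least-probable nodes; the expected code length is the sum of the merged weights.
merge 1/100 + 7/50 → 3/20
merge 3/20 + 3/20 → 3/10
merge 3/20 + 17/100 → 8/25
merge 9/50 + 1/5 → 19/50
merge 3/10 + 8/25 → 31/50
merge 19/50 + 31/50 → 1
L = 3/20 + 3/10 + 8/25 + 19/50 + 31/50 + 1 = 277/100 = 2.77 bits/symbol.

2.77 bits/symbol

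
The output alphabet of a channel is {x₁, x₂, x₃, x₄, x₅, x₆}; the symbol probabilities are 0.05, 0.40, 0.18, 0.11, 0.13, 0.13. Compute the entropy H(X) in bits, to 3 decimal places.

H = −Σ pᵢ log₂ pᵢ.
−0.05·log₂(0.05) = 0.2161
−0.40·log₂(0.40) = 0.5288
−0.18·log₂(0.18) = 0.4453
−0.11·log₂(0.11) = 0.3503
−0.13·log₂(0.13) = 0.3826
−0.13·log₂(0.13) = 0.3826
Sum ≈ 2.3058 → 2.306 bits.

2.306 bits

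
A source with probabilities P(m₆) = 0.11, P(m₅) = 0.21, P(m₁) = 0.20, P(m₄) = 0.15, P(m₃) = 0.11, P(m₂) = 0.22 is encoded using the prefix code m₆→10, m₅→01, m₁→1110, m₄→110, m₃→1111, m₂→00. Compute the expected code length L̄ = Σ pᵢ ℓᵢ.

2.77 bits/symbol

L̄ = Σ pᵢ·ℓᵢ = 0.11·2 + 0.21·2 + 0.20·4 + 0.15·3 + 0.11·4 + 0.22·2 = 2.77 bits/symbol.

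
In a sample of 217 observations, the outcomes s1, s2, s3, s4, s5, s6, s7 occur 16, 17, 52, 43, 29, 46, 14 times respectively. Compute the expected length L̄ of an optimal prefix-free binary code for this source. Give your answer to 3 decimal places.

2.687 bits/symbol

Probabilities are the counts divided by 217.
Repeatedly combine the two least-probable nodes; the expected code length is the sum of the merged weights.
merge 2/31 + 16/217 → 30/217
merge 17/217 + 29/217 → 46/217
merge 30/217 + 43/217 → 73/217
merge 46/217 + 46/217 → 92/217
merge 52/217 + 73/217 → 125/217
merge 92/217 + 125/217 → 1
L = 30/217 + 46/217 + 73/217 + 92/217 + 125/217 + 1 = 583/217 ≈ 2.687 bits/symbol.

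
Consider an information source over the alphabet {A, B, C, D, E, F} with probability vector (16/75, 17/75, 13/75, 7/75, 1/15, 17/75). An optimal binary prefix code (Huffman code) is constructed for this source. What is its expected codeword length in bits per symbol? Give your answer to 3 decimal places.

2.493 bits/symbol

Repeatedly combine the two least-probable nodes; the expected code length is the sum of the merged weights.
merge 1/15 + 7/75 → 4/25
merge 4/25 + 13/75 → 1/3
merge 16/75 + 17/75 → 11/25
merge 17/75 + 1/3 → 14/25
merge 11/25 + 14/25 → 1
L = 4/25 + 1/3 + 11/25 + 14/25 + 1 = 187/75 ≈ 2.493 bits/symbol.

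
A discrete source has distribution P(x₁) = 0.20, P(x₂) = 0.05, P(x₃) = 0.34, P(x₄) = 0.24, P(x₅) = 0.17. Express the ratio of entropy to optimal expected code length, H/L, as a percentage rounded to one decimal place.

96.3%

Entropy H = −Σ p log₂ p ≈ 2.1384 bits.
Huffman merges: 1/20+17/100→11/50; 1/5+11/50→21/50; 6/25+17/50→29/50; 21/50+29/50→1. L = 111/50 ≈ 2.2200.
Efficiency = H/L = 2.1384/2.2200 = 96.3%.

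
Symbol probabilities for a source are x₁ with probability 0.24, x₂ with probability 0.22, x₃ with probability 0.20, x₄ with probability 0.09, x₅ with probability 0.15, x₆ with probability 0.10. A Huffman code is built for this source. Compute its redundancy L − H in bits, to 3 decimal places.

0.036 bits

Entropy H = −Σ p log₂ p ≈ 2.4945 bits.
Huffman merges: 9/100+1/10→19/100; 3/20+19/100→17/50; 1/5+11/50→21/50; 6/25+17/50→29/50; 21/50+29/50→1. L = 253/100 ≈ 2.5300.
L − H = 2.5300 − 2.4945 = 0.036 bits.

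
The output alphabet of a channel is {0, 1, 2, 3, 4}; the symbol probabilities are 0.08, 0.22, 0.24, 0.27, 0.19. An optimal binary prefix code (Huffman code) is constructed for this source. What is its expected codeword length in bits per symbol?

2.27 bits/symbol

Repeatedly combine the two least-probable nodes; the expected code length is the sum of the merged weights.
merge 2/25 + 19/100 → 27/100
merge 11/50 + 6/25 → 23/50
merge 27/100 + 27/100 → 27/50
merge 23/50 + 27/50 → 1
L = 27/100 + 23/50 + 27/50 + 1 = 227/100 = 2.27 bits/symbol.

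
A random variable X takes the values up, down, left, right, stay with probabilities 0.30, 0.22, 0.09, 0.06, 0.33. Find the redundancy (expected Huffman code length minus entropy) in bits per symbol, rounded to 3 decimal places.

0.064 bits

Entropy H = −Σ p log₂ p ≈ 2.0857 bits.
Huffman merges: 3/50+9/100→3/20; 3/20+11/50→37/100; 3/10+33/100→63/100; 37/100+63/100→1. L = 43/20 ≈ 2.1500.
L − H = 2.1500 − 2.0857 = 0.064 bits.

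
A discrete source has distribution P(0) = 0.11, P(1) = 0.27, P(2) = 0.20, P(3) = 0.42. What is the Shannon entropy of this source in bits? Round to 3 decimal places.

1.850 bits

H = −Σ pᵢ log₂ pᵢ.
−0.11·log₂(0.11) = 0.3503
−0.27·log₂(0.27) = 0.5100
−0.20·log₂(0.20) = 0.4644
−0.42·log₂(0.42) = 0.5256
Sum ≈ 1.8503 → 1.850 bits.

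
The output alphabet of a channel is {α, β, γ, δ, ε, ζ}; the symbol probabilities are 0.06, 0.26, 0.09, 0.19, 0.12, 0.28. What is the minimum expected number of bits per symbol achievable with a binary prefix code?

Repeatedly combine the two least-probable nodes; the expected code length is the sum of the merged weights.
merge 3/50 + 9/100 → 3/20
merge 3/25 + 3/20 → 27/100
merge 19/100 + 13/50 → 9/20
merge 27/100 + 7/25 → 11/20
merge 9/20 + 11/20 → 1
L = 3/20 + 27/100 + 9/20 + 11/20 + 1 = 121/50 = 2.42 bits/symbol.

2.42 bits/symbol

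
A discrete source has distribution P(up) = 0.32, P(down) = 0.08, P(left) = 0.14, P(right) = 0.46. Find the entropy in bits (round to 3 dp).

1.730 bits

H = −Σ pᵢ log₂ pᵢ.
−0.32·log₂(0.32) = 0.5260
−0.08·log₂(0.08) = 0.2915
−0.14·log₂(0.14) = 0.3971
−0.46·log₂(0.46) = 0.5153
Sum ≈ 1.7300 → 1.730 bits.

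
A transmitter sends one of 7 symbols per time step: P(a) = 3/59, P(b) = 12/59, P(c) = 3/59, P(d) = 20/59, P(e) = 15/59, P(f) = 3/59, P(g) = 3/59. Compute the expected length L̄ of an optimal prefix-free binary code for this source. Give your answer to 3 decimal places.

2.407 bits/symbol

Repeatedly combine the two least-probable nodes; the expected code length is the sum of the merged weights.
merge 3/59 + 3/59 → 6/59
merge 3/59 + 3/59 → 6/59
merge 6/59 + 6/59 → 12/59
merge 12/59 + 12/59 → 24/59
merge 15/59 + 20/59 → 35/59
merge 24/59 + 35/59 → 1
L = 6/59 + 6/59 + 12/59 + 24/59 + 35/59 + 1 = 142/59 ≈ 2.407 bits/symbol.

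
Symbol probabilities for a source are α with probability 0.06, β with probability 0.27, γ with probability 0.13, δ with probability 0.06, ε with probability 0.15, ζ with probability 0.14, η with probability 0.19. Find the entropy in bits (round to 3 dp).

H = −Σ pᵢ log₂ pᵢ.
−0.06·log₂(0.06) = 0.2435
−0.27·log₂(0.27) = 0.5100
−0.13·log₂(0.13) = 0.3826
−0.06·log₂(0.06) = 0.2435
−0.15·log₂(0.15) = 0.4105
−0.14·log₂(0.14) = 0.3971
−0.19·log₂(0.19) = 0.4552
Sum ≈ 2.6426 → 2.643 bits.

2.643 bits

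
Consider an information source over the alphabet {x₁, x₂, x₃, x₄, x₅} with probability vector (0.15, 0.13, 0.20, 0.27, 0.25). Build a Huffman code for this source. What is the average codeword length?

Repeatedly combine the two least-probable nodes; the expected code length is the sum of the merged weights.
merge 13/100 + 3/20 → 7/25
merge 1/5 + 1/4 → 9/20
merge 27/100 + 7/25 → 11/20
merge 9/20 + 11/20 → 1
L = 7/25 + 9/20 + 11/20 + 1 = 57/25 = 2.28 bits/symbol.

2.28 bits/symbol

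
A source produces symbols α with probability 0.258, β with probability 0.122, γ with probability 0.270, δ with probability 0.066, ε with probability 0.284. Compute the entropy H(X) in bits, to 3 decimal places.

H = −Σ pᵢ log₂ pᵢ.
−0.258·log₂(0.258) = 0.5043
−0.122·log₂(0.122) = 0.3703
−0.270·log₂(0.270) = 0.5100
−0.066·log₂(0.066) = 0.2588
−0.284·log₂(0.284) = 0.5158
Sum ≈ 2.1591 → 2.159 bits.

2.159 bits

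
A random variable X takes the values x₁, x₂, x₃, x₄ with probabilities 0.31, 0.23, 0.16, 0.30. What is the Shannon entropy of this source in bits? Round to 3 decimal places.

1.956 bits

H = −Σ pᵢ log₂ pᵢ.
−0.31·log₂(0.31) = 0.5238
−0.23·log₂(0.23) = 0.4877
−0.16·log₂(0.16) = 0.4230
−0.30·log₂(0.30) = 0.5211
Sum ≈ 1.9556 → 1.956 bits.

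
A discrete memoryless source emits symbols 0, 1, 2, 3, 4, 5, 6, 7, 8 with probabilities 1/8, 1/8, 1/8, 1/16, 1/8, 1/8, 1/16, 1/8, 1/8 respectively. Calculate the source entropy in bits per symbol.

Each probability is a power of 1/2, so log₂(1/p) is an integer.
H = Σ p·log₂(1/p) = 1/8·3 + 1/8·3 + 1/8·3 + 1/16·4 + 1/8·3 + 1/8·3 + 1/16·4 + 1/8·3 + 1/8·3 = 3.125 bits.

3.125 bits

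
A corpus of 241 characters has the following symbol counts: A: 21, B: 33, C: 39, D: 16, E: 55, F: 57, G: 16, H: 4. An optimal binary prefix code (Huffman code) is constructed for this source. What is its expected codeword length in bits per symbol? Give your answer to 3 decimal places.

2.768 bits/symbol

Probabilities are the counts divided by 241.
Repeatedly combine the two least-probable nodes; the expected code length is the sum of the merged weights.
merge 4/241 + 16/241 → 20/241
merge 16/241 + 20/241 → 36/241
merge 21/241 + 33/241 → 54/241
merge 36/241 + 39/241 → 75/241
merge 54/241 + 55/241 → 109/241
merge 57/241 + 75/241 → 132/241
merge 109/241 + 132/241 → 1
L = 20/241 + 36/241 + 54/241 + 75/241 + 109/241 + 132/241 + 1 = 667/241 ≈ 2.768 bits/symbol.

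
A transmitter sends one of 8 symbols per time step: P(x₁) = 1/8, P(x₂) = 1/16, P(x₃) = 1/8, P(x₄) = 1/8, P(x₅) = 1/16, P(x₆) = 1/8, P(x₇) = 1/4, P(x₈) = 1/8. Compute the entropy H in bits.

2.875 bits

Each probability is a power of 1/2, so log₂(1/p) is an integer.
H = Σ p·log₂(1/p) = 1/8·3 + 1/16·4 + 1/8·3 + 1/8·3 + 1/16·4 + 1/8·3 + 1/4·2 + 1/8·3 = 2.875 bits.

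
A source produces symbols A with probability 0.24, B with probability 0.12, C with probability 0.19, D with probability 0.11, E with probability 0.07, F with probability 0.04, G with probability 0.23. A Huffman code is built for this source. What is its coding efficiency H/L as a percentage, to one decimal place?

98.8%

Entropy H = −Σ p log₂ p ≈ 2.6087 bits.
Huffman merges: 1/25+7/100→11/100; 11/100+11/100→11/50; 3/25+19/100→31/100; 11/50+23/100→9/20; 6/25+31/100→11/20; 9/20+11/20→1. L = 66/25 ≈ 2.6400.
Efficiency = H/L = 2.6087/2.6400 = 98.8%.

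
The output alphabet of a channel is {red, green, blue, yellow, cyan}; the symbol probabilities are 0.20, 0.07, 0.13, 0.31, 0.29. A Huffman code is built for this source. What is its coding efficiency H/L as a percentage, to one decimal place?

Entropy H = −Σ p log₂ p ≈ 2.1573 bits.
Huffman merges: 7/100+13/100→1/5; 1/5+1/5→2/5; 29/100+31/100→3/5; 2/5+3/5→1. L = 11/5 ≈ 2.2000.
Efficiency = H/L = 2.1573/2.2000 = 98.1%.

98.1%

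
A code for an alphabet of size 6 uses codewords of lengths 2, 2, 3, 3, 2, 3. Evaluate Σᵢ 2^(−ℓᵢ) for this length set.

With common denominator 2^3 = 8: Σ 2^(−ℓᵢ) = 2/8 + 2/8 + 1/8 + 1/8 + 2/8 + 1/8 = 9/8 = 1.125.

1.125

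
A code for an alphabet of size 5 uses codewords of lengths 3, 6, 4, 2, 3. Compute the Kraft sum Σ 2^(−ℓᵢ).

With common denominator 2^6 = 64: Σ 2^(−ℓᵢ) = 8/64 + 1/64 + 4/64 + 16/64 + 8/64 = 37/64 = 0.578125.

0.578125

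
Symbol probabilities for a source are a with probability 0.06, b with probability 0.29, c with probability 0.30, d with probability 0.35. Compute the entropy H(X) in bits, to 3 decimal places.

H = −Σ pᵢ log₂ pᵢ.
−0.06·log₂(0.06) = 0.2435
−0.29·log₂(0.29) = 0.5179
−0.30·log₂(0.30) = 0.5211
−0.35·log₂(0.35) = 0.5301
Sum ≈ 1.8126 → 1.813 bits.

1.813 bits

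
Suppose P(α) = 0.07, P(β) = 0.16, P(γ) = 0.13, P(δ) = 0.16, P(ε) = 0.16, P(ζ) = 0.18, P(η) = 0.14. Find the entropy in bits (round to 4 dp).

H = −Σ pᵢ log₂ pᵢ.
−0.07·log₂(0.07) = 0.2686
−0.16·log₂(0.16) = 0.4230
−0.13·log₂(0.13) = 0.3826
−0.16·log₂(0.16) = 0.4230
−0.16·log₂(0.16) = 0.4230
−0.18·log₂(0.18) = 0.4453
−0.14·log₂(0.14) = 0.3971
Sum ≈ 2.7627 → 2.7627 bits.

2.7627 bits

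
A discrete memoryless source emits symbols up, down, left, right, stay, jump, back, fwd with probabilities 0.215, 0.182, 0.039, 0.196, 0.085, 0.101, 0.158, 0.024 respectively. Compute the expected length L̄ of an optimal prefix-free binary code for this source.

Repeatedly combine the two least-probable nodes; the expected code length is the sum of the merged weights.
merge 3/125 + 39/1000 → 63/1000
merge 63/1000 + 17/200 → 37/250
merge 101/1000 + 37/250 → 249/1000
merge 79/500 + 91/500 → 17/50
merge 49/250 + 43/200 → 411/1000
merge 249/1000 + 17/50 → 589/1000
merge 411/1000 + 589/1000 → 1
L = 63/1000 + 37/250 + 249/1000 + 17/50 + 411/1000 + 589/1000 + 1 = 14/5 = 2.8 bits/symbol.

2.8 bits/symbol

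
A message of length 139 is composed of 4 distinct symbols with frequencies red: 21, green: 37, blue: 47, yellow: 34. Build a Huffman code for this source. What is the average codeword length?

2 bits/symbol

Probabilities are the counts divided by 139.
Repeatedly combine the two least-probable nodes; the expected code length is the sum of the merged weights.
merge 21/139 + 34/139 → 55/139
merge 37/139 + 47/139 → 84/139
merge 55/139 + 84/139 → 1
L = 55/139 + 84/139 + 1 = 2 bits/symbol.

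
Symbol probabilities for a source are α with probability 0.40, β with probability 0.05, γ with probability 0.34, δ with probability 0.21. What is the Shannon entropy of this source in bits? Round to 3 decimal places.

1.747 bits

H = −Σ pᵢ log₂ pᵢ.
−0.40·log₂(0.40) = 0.5288
−0.05·log₂(0.05) = 0.2161
−0.34·log₂(0.34) = 0.5292
−0.21·log₂(0.21) = 0.4728
Sum ≈ 1.7469 → 1.747 bits.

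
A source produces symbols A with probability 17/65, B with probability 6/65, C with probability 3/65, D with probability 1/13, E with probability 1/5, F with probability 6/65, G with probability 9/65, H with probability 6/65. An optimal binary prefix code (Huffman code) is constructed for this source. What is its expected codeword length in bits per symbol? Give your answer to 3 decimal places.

Repeatedly combine the two least-probable nodes; the expected code length is the sum of the merged weights.
merge 3/65 + 1/13 → 8/65
merge 6/65 + 6/65 → 12/65
merge 6/65 + 8/65 → 14/65
merge 9/65 + 12/65 → 21/65
merge 1/5 + 14/65 → 27/65
merge 17/65 + 21/65 → 38/65
merge 27/65 + 38/65 → 1
L = 8/65 + 12/65 + 14/65 + 21/65 + 27/65 + 38/65 + 1 = 37/13 ≈ 2.846 bits/symbol.

2.846 bits/symbol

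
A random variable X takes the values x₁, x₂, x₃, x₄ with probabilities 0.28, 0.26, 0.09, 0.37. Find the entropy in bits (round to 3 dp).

1.863 bits

H = −Σ pᵢ log₂ pᵢ.
−0.28·log₂(0.28) = 0.5142
−0.26·log₂(0.26) = 0.5053
−0.09·log₂(0.09) = 0.3127
−0.37·log₂(0.37) = 0.5307
Sum ≈ 1.8629 → 1.863 bits.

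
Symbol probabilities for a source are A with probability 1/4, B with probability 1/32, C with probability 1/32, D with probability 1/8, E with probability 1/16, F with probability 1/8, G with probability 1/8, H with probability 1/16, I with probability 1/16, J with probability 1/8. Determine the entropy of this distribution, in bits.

3.0625 bits

Each probability is a power of 1/2, so log₂(1/p) is an integer.
H = Σ p·log₂(1/p) = 1/4·2 + 1/32·5 + 1/32·5 + 1/8·3 + 1/16·4 + 1/8·3 + 1/8·3 + 1/16·4 + 1/16·4 + 1/8·3 = 3.0625 bits.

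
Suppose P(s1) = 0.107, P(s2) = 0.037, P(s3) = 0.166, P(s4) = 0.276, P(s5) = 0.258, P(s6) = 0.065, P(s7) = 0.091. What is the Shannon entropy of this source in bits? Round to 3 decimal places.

H = −Σ pᵢ log₂ pᵢ.
−0.107·log₂(0.107) = 0.3450
−0.037·log₂(0.037) = 0.1760
−0.166·log₂(0.166) = 0.4301
−0.276·log₂(0.276) = 0.5126
−0.258·log₂(0.258) = 0.5043
−0.065·log₂(0.065) = 0.2563
−0.091·log₂(0.091) = 0.3147
Sum ≈ 2.5389 → 2.539 bits.

2.539 bits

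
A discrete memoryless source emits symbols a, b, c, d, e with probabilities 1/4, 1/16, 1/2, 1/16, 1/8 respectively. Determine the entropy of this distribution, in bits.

Each probability is a power of 1/2, so log₂(1/p) is an integer.
H = Σ p·log₂(1/p) = 1/4·2 + 1/16·4 + 1/2·1 + 1/16·4 + 1/8·3 = 1.875 bits.

1.875 bits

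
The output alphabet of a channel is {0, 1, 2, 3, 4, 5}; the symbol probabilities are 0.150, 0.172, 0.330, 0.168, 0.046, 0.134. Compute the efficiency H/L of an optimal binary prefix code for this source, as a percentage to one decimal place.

96.1%

Entropy H = −Σ p log₂ p ≈ 2.4004 bits.
Huffman merges: 23/500+67/500→9/50; 3/20+21/125→159/500; 43/250+9/50→44/125; 159/500+33/100→81/125; 44/125+81/125→1. L = 1249/500 ≈ 2.4980.
Efficiency = H/L = 2.4004/2.4980 = 96.1%.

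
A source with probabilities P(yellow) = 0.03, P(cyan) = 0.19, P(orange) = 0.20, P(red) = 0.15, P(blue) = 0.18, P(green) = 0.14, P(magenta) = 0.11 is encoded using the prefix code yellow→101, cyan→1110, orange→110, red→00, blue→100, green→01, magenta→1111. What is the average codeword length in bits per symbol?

3.01 bits/symbol

L̄ = Σ pᵢ·ℓᵢ = 0.03·3 + 0.19·4 + 0.20·3 + 0.15·2 + 0.18·3 + 0.14·2 + 0.11·4 = 3.01 bits/symbol.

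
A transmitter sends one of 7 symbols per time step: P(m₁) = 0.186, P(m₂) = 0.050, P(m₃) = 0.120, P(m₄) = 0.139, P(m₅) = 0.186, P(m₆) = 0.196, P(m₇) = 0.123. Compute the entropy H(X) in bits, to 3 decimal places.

2.714 bits

H = −Σ pᵢ log₂ pᵢ.
−0.186·log₂(0.186) = 0.4514
−0.050·log₂(0.050) = 0.2161
−0.120·log₂(0.120) = 0.3671
−0.139·log₂(0.139) = 0.3957
−0.186·log₂(0.186) = 0.4514
−0.196·log₂(0.196) = 0.4608
−0.123·log₂(0.123) = 0.3719
Sum ≈ 2.7143 → 2.714 bits.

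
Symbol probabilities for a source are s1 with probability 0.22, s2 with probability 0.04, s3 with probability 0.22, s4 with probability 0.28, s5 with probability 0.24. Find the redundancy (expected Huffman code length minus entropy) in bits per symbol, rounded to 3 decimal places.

0.105 bits

Entropy H = −Σ p log₂ p ≈ 2.1553 bits.
Huffman merges: 1/25+11/50→13/50; 11/50+6/25→23/50; 13/50+7/25→27/50; 23/50+27/50→1. L = 113/50 ≈ 2.2600.
L − H = 2.2600 − 2.1553 = 0.105 bits.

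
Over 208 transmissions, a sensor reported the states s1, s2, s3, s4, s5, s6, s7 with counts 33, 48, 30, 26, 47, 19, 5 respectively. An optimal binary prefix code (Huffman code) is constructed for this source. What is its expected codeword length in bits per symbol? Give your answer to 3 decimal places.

Probabilities are the counts divided by 208.
Repeatedly combine the two least-probable nodes; the expected code length is the sum of the merged weights.
merge 5/208 + 19/208 → 3/26
merge 3/26 + 1/8 → 25/104
merge 15/104 + 33/208 → 63/208
merge 47/208 + 3/13 → 95/208
merge 25/104 + 63/208 → 113/208
merge 95/208 + 113/208 → 1
L = 3/26 + 25/104 + 63/208 + 95/208 + 113/208 + 1 = 553/208 ≈ 2.659 bits/symbol.

2.659 bits/symbol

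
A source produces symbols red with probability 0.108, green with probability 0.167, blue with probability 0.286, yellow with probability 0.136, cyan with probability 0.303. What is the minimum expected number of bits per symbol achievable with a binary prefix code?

2.244 bits/symbol

Repeatedly combine the two least-probable nodes; the expected code length is the sum of the merged weights.
merge 27/250 + 17/125 → 61/250
merge 167/1000 + 61/250 → 411/1000
merge 143/500 + 303/1000 → 589/1000
merge 411/1000 + 589/1000 → 1
L = 61/250 + 411/1000 + 589/1000 + 1 = 561/250 = 2.244 bits/symbol.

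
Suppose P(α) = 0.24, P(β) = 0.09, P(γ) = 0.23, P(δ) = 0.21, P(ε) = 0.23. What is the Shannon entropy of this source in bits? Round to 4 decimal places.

2.2549 bits

H = −Σ pᵢ log₂ pᵢ.
−0.24·log₂(0.24) = 0.4941
−0.09·log₂(0.09) = 0.3127
−0.23·log₂(0.23) = 0.4877
−0.21·log₂(0.21) = 0.4728
−0.23·log₂(0.23) = 0.4877
Sum ≈ 2.2549 → 2.2549 bits.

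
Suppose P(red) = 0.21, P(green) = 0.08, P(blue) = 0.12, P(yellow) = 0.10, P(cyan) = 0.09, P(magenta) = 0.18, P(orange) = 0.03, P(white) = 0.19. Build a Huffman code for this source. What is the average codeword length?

Repeatedly combine the two least-probable nodes; the expected code length is the sum of the merged weights.
merge 3/100 + 2/25 → 11/100
merge 9/100 + 1/10 → 19/100
merge 11/100 + 3/25 → 23/100
merge 9/50 + 19/100 → 37/100
merge 19/100 + 21/100 → 2/5
merge 23/100 + 37/100 → 3/5
merge 2/5 + 3/5 → 1
L = 11/100 + 19/100 + 23/100 + 37/100 + 2/5 + 3/5 + 1 = 29/10 = 2.9 bits/symbol.

2.9 bits/symbol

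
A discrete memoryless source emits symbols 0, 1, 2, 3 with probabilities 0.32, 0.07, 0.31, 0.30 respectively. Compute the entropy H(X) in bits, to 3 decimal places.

H = −Σ pᵢ log₂ pᵢ.
−0.32·log₂(0.32) = 0.5260
−0.07·log₂(0.07) = 0.2686
−0.31·log₂(0.31) = 0.5238
−0.30·log₂(0.30) = 0.5211
Sum ≈ 1.8395 → 1.839 bits.

1.839 bits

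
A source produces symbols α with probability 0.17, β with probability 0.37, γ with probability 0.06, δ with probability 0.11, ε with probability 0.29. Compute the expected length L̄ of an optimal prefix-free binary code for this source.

Repeatedly combine the two least-probable nodes; the expected code length is the sum of the merged weights.
merge 3/50 + 11/100 → 17/100
merge 17/100 + 17/100 → 17/50
merge 29/100 + 17/50 → 63/100
merge 37/100 + 63/100 → 1
L = 17/100 + 17/50 + 63/100 + 1 = 107/50 = 2.14 bits/symbol.

2.14 bits/symbol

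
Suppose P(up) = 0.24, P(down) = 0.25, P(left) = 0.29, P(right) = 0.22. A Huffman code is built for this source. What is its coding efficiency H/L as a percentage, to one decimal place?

Entropy H = −Σ p log₂ p ≈ 1.9926 bits.
Huffman merges: 11/50+6/25→23/50; 1/4+29/100→27/50; 23/50+27/50→1. L = 2 ≈ 2.0000.
Efficiency = H/L = 1.9926/2.0000 = 99.6%.

99.6%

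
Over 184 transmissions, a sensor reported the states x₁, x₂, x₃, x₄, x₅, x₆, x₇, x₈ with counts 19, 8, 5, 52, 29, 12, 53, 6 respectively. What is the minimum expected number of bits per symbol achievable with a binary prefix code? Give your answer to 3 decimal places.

Probabilities are the counts divided by 184.
Repeatedly combine the two least-probable nodes; the expected code length is the sum of the merged weights.
merge 5/184 + 3/92 → 11/184
merge 1/23 + 11/184 → 19/184
merge 3/46 + 19/184 → 31/184
merge 19/184 + 29/184 → 6/23
merge 31/184 + 6/23 → 79/184
merge 13/46 + 53/184 → 105/184
merge 79/184 + 105/184 → 1
L = 11/184 + 19/184 + 31/184 + 6/23 + 79/184 + 105/184 + 1 = 477/184 ≈ 2.592 bits/symbol.

2.592 bits/symbol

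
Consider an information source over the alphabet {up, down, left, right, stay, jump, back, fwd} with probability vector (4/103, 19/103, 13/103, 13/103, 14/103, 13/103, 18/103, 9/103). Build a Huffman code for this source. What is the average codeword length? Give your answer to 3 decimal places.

2.942 bits/symbol

Repeatedly combine the two least-probable nodes; the expected code length is the sum of the merged weights.
merge 4/103 + 9/103 → 13/103
merge 13/103 + 13/103 → 26/103
merge 13/103 + 13/103 → 26/103
merge 14/103 + 18/103 → 32/103
merge 19/103 + 26/103 → 45/103
merge 26/103 + 32/103 → 58/103
merge 45/103 + 58/103 → 1
L = 13/103 + 26/103 + 26/103 + 32/103 + 45/103 + 58/103 + 1 = 303/103 ≈ 2.942 bits/symbol.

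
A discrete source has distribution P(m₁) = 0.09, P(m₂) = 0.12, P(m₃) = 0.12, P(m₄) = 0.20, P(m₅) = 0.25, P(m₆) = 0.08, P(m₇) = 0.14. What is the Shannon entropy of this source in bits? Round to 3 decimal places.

2.700 bits

H = −Σ pᵢ log₂ pᵢ.
−0.09·log₂(0.09) = 0.3127
−0.12·log₂(0.12) = 0.3671
−0.12·log₂(0.12) = 0.3671
−0.20·log₂(0.20) = 0.4644
−0.25·log₂(0.25) = 0.5000
−0.08·log₂(0.08) = 0.2915
−0.14·log₂(0.14) = 0.3971
Sum ≈ 2.6998 → 2.700 bits.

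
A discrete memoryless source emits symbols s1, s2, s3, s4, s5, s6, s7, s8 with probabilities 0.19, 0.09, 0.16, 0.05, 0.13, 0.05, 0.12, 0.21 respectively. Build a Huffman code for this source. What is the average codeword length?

Repeatedly combine the two least-probable nodes; the expected code length is the sum of the merged weights.
merge 1/20 + 1/20 → 1/10
merge 9/100 + 1/10 → 19/100
merge 3/25 + 13/100 → 1/4
merge 4/25 + 19/100 → 7/20
merge 19/100 + 21/100 → 2/5
merge 1/4 + 7/20 → 3/5
merge 2/5 + 3/5 → 1
L = 1/10 + 19/100 + 1/4 + 7/20 + 2/5 + 3/5 + 1 = 289/100 = 2.89 bits/symbol.

2.89 bits/symbol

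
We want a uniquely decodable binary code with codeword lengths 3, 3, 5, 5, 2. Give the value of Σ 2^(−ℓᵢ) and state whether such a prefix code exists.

0.5625; yes

With common denominator 2^5 = 32: Σ 2^(−ℓᵢ) = 4/32 + 4/32 + 1/32 + 1/32 + 8/32 = 18/32 = 0.5625.
Kraft's inequality requires Σ ≤ 1; here Σ = 0.5625 ≤ 1, so such a prefix code exists.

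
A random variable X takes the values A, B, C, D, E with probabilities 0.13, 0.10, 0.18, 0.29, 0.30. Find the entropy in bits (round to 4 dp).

H = −Σ pᵢ log₂ pᵢ.
−0.13·log₂(0.13) = 0.3826
−0.10·log₂(0.10) = 0.3322
−0.18·log₂(0.18) = 0.4453
−0.29·log₂(0.29) = 0.5179
−0.30·log₂(0.30) = 0.5211
Sum ≈ 2.1991 → 2.1991 bits.

2.1991 bits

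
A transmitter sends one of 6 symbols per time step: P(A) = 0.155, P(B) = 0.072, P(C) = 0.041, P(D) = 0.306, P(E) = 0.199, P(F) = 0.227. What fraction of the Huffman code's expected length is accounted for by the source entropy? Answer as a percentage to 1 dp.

98.7%

Entropy H = −Σ p log₂ p ≈ 2.3510 bits.
Huffman merges: 41/1000+9/125→113/1000; 113/1000+31/200→67/250; 199/1000+227/1000→213/500; 67/250+153/500→287/500; 213/500+287/500→1. L = 2381/1000 ≈ 2.3810.
Efficiency = H/L = 2.3510/2.3810 = 98.7%.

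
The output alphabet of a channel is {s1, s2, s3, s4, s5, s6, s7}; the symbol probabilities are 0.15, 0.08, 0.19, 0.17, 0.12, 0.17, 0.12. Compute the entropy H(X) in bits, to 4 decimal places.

H = −Σ pᵢ log₂ pᵢ.
−0.15·log₂(0.15) = 0.4105
−0.08·log₂(0.08) = 0.2915
−0.19·log₂(0.19) = 0.4552
−0.17·log₂(0.17) = 0.4346
−0.12·log₂(0.12) = 0.3671
−0.17·log₂(0.17) = 0.4346
−0.12·log₂(0.12) = 0.3671
Sum ≈ 2.7606 → 2.7606 bits.

2.7606 bits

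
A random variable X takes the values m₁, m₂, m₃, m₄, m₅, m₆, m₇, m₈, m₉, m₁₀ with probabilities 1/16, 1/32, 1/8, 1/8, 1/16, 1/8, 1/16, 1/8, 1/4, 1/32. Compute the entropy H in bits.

3.0625 bits

Each probability is a power of 1/2, so log₂(1/p) is an integer.
H = Σ p·log₂(1/p) = 1/16·4 + 1/32·5 + 1/8·3 + 1/8·3 + 1/16·4 + 1/8·3 + 1/16·4 + 1/8·3 + 1/4·2 + 1/32·5 = 3.0625 bits.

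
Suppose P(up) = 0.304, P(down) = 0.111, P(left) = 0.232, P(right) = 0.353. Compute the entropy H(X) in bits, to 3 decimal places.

H = −Σ pᵢ log₂ pᵢ.
−0.304·log₂(0.304) = 0.5222
−0.111·log₂(0.111) = 0.3520
−0.232·log₂(0.232) = 0.4890
−0.353·log₂(0.353) = 0.5303
Sum ≈ 1.8936 → 1.894 bits.

1.894 bits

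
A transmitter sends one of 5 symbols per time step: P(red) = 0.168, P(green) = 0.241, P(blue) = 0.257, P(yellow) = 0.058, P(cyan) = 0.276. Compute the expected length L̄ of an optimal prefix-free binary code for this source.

2.226 bits/symbol

Repeatedly combine the two least-probable nodes; the expected code length is the sum of the merged weights.
merge 29/500 + 21/125 → 113/500
merge 113/500 + 241/1000 → 467/1000
merge 257/1000 + 69/250 → 533/1000
merge 467/1000 + 533/1000 → 1
L = 113/500 + 467/1000 + 533/1000 + 1 = 1113/500 = 2.226 bits/symbol.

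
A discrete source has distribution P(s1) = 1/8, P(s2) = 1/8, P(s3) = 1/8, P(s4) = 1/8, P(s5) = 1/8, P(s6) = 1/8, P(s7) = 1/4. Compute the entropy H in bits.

Each probability is a power of 1/2, so log₂(1/p) is an integer.
H = Σ p·log₂(1/p) = 1/8·3 + 1/8·3 + 1/8·3 + 1/8·3 + 1/8·3 + 1/8·3 + 1/4·2 = 2.75 bits.

2.75 bits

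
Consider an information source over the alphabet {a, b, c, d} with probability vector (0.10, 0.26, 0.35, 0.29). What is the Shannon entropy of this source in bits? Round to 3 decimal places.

H = −Σ pᵢ log₂ pᵢ.
−0.10·log₂(0.10) = 0.3322
−0.26·log₂(0.26) = 0.5053
−0.35·log₂(0.35) = 0.5301
−0.29·log₂(0.29) = 0.5179
Sum ≈ 1.8855 → 1.885 bits.

1.885 bits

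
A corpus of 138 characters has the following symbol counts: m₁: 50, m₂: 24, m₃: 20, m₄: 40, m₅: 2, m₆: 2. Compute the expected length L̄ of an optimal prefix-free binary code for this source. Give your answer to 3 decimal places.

2.188 bits/symbol

Probabilities are the counts divided by 138.
Repeatedly combine the two least-probable nodes; the expected code length is the sum of the merged weights.
merge 1/69 + 1/69 → 2/69
merge 2/69 + 10/69 → 4/23
merge 4/23 + 4/23 → 8/23
merge 20/69 + 8/23 → 44/69
merge 25/69 + 44/69 → 1
L = 2/69 + 4/23 + 8/23 + 44/69 + 1 = 151/69 ≈ 2.188 bits/symbol.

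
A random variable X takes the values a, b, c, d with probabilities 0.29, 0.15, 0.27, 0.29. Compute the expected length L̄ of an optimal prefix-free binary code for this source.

Repeatedly combine the two least-probable nodes; the expected code length is the sum of the merged weights.
merge 3/20 + 27/100 → 21/50
merge 29/100 + 29/100 → 29/50
merge 21/50 + 29/50 → 1
L = 21/50 + 29/50 + 1 = 2 bits/symbol.

2 bits/symbol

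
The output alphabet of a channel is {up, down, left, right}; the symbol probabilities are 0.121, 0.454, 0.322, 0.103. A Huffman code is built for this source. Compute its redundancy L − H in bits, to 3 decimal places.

Entropy H = −Σ p log₂ p ≈ 1.7501 bits.
Huffman merges: 103/1000+121/1000→28/125; 28/125+161/500→273/500; 227/500+273/500→1. L = 177/100 ≈ 1.7700.
L − H = 1.7700 − 1.7501 = 0.020 bits.

0.020 bits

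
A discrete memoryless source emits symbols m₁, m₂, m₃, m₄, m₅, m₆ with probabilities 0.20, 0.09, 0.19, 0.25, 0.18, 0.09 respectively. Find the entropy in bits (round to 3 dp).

2.490 bits

H = −Σ pᵢ log₂ pᵢ.
−0.20·log₂(0.20) = 0.4644
−0.09·log₂(0.09) = 0.3127
−0.19·log₂(0.19) = 0.4552
−0.25·log₂(0.25) = 0.5000
−0.18·log₂(0.18) = 0.4453
−0.09·log₂(0.09) = 0.3127
Sum ≈ 2.4902 → 2.490 bits.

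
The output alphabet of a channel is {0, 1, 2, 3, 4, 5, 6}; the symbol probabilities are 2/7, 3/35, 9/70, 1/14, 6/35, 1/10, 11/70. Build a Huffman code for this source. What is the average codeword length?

2.7 bits/symbol

Repeatedly combine the two least-probable nodes; the expected code length is the sum of the merged weights.
merge 1/14 + 3/35 → 11/70
merge 1/10 + 9/70 → 8/35
merge 11/70 + 11/70 → 11/35
merge 6/35 + 8/35 → 2/5
merge 2/7 + 11/35 → 3/5
merge 2/5 + 3/5 → 1
L = 11/70 + 8/35 + 11/35 + 2/5 + 3/5 + 1 = 27/10 = 2.7 bits/symbol.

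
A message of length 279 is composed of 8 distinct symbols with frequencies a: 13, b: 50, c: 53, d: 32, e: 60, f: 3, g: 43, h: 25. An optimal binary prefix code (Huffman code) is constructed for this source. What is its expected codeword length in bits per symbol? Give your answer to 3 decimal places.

Probabilities are the counts divided by 279.
Repeatedly combine the two least-probable nodes; the expected code length is the sum of the merged weights.
merge 1/93 + 13/279 → 16/279
merge 16/279 + 25/279 → 41/279
merge 32/279 + 41/279 → 73/279
merge 43/279 + 50/279 → 1/3
merge 53/279 + 20/93 → 113/279
merge 73/279 + 1/3 → 166/279
merge 113/279 + 166/279 → 1
L = 16/279 + 41/279 + 73/279 + 1/3 + 113/279 + 166/279 + 1 = 781/279 ≈ 2.799 bits/symbol.

2.799 bits/symbol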